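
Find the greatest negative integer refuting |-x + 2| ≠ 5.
Testing negative integers from -1 downward:
x = -1: LHS = |-(-1) + 2| = |3| = 3; 3 ≠ 5 — holds
x = -2: LHS = |-(-2) + 2| = |4| = 4; 4 ≠ 5 — holds
x = -3: LHS = |-(-3) + 2| = |5| = 5; 5 ≠ 5 — FAILS  ← closest negative counterexample to 0

Answer: x = -3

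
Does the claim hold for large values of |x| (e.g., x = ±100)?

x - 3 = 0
x = 100: LHS = 100 - 3 = 97; 97 = 0 — FAILS
x = -100: LHS = (-100) - 3 = -103; -103 = 0 — FAILS

Answer: No, fails for both x = 100 and x = -100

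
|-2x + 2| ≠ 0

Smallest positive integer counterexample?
Testing positive integers:
x = 1: LHS = |-2·1 + 2| = |0| = 0; 0 ≠ 0 — FAILS  ← smallest positive counterexample

Answer: x = 1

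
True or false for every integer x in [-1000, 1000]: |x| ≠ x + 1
Track d = LHS − RHS over the integers in [-1000, 1000]. Equality would need d = 0, but d changes sign only between consecutive integers, jumping over 0:
x = -1: LHS = |-1| = 1, RHS = (-1) + 1 = 0; 1 ≠ 0 — holds  (d = 1)
x = 0: LHS = |0| = 0, RHS = 0 + 1 = 1; 0 ≠ 1 — holds  (d = -1)
Away from these crossings d keeps a constant sign, and checking every integer in [-1000, 1000] confirms d ≠ 0 throughout. Hence the two sides are never equal, so the relation holds for every integer in [-1000, 1000].

No counterexample exists.

Answer: True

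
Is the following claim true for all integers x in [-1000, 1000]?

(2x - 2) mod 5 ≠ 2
The claim fails at x = 2:
x = 2: LHS = (2·2 - 2) mod 5 = 2 mod 5 = 2; 2 ≠ 2 — FAILS

Because a single integer refutes it, the statement is false.

Answer: False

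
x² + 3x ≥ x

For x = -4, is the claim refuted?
Substitute x = -4 into the relation:
x = -4: LHS = (-4)² + 3·(-4) = 4; 4 ≥ -4 — holds

The claim holds here, so x = -4 is not a counterexample. (A counterexample exists elsewhere, e.g. x = -1.)

Answer: No, x = -4 is not a counterexample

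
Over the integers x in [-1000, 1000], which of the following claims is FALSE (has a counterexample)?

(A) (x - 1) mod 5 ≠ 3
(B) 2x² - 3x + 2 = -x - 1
(A) x = -1: LHS = ((-1) - 1) mod 5 = (-2) mod 5 = 3; 3 ≠ 3 — FAILS
(B) x = 0: LHS = 2·0² - 3·0 + 2 = 2, RHS = -0 - 1 = -1; 2 = -1 — FAILS

Answer: Both A and B are false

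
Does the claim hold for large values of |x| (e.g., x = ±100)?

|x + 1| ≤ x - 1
x = 100: LHS = |100 + 1| = |101| = 101, RHS = 100 - 1 = 99; 101 ≤ 99 — FAILS
x = -100: LHS = |(-100) + 1| = |-99| = 99, RHS = (-100) - 1 = -101; 99 ≤ -101 — FAILS

Answer: No, fails for both x = 100 and x = -100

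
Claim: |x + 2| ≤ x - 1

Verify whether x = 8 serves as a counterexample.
Substitute x = 8 into the relation:
x = 8: LHS = |8 + 2| = |10| = 10, RHS = 8 - 1 = 7; 10 ≤ 7 — FAILS

Since the claim fails at x = 8, this value is a counterexample.

Answer: Yes, x = 8 is a counterexample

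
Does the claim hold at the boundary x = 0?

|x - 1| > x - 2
x = 0: LHS = |0 - 1| = |-1| = 1, RHS = 0 - 2 = -2; 1 > -2 — holds

The relation is satisfied at x = 0.

Answer: Yes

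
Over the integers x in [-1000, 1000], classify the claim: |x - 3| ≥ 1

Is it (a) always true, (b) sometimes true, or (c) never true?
Holds at x = 0: LHS = |0 - 3| = |-3| = 3; 3 ≥ 1 — holds
Fails at x = 3: LHS = |3 - 3| = |0| = 0; 0 ≥ 1 — FAILS
It is satisfied by some integers in the range but not all.

Answer: Sometimes true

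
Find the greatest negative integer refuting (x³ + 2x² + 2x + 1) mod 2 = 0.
Testing negative integers from -1 downward:
x = -1: LHS = ((-1)³ + 2·(-1)² + 2·(-1) + 1) mod 2 = 0 mod 2 = 0; 0 = 0 — holds
x = -2: LHS = ((-2)³ + 2·(-2)² + 2·(-2) + 1) mod 2 = (-3) mod 2 = 1; 1 = 0 — FAILS  ← closest negative counterexample to 0

Answer: x = -2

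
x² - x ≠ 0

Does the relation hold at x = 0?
x = 0: LHS = 0² - 0 = 0; 0 ≠ 0 — FAILS

The relation fails at x = 0, so x = 0 is a counterexample.

Answer: No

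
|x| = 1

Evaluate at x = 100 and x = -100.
x = 100: LHS = |100| = 100; 100 = 1 — FAILS
x = -100: LHS = |-100| = 100; 100 = 1 — FAILS

Answer: No, fails for both x = 100 and x = -100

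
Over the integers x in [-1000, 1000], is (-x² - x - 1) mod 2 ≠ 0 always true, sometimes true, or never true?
For a polynomial with integer coefficients, its value mod 2 depends only on x mod 2, so it suffices to check one representative of each residue class, x = 0, 1:
x = 0: LHS = (-0² - 0 - 1) mod 2 = (-1) mod 2 = 1; 1 ≠ 0 — holds
x = 1: LHS = (-1² - 1 - 1) mod 2 = (-3) mod 2 = 1; 1 ≠ 0 — holds
The relation holds in every residue class, so the relation holds for every integer in [-1000, 1000].

No counterexample exists.

Answer: Always true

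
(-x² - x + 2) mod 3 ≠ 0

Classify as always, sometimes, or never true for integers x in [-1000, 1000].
Holds at x = 0: LHS = (-0² - 0 + 2) mod 3 = 2 mod 3 = 2; 2 ≠ 0 — holds
Fails at x = 1: LHS = (-1² - 1 + 2) mod 3 = 0 mod 3 = 0; 0 ≠ 0 — FAILS
It is satisfied by some integers in the range but not all.

Answer: Sometimes true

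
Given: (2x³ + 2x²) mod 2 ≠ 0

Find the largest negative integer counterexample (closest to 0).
Testing negative integers from -1 downward:
x = -1: LHS = (2·(-1)³ + 2·(-1)²) mod 2 = 0 mod 2 = 0; 0 ≠ 0 — FAILS  ← closest negative counterexample to 0

Answer: x = -1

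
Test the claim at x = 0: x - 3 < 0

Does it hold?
x = 0: LHS = 0 - 3 = -3; -3 < 0 — holds

The relation is satisfied at x = 0.

Answer: Yes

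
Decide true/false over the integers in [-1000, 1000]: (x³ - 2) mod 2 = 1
The claim fails at x = 0:
x = 0: LHS = (0³ - 2) mod 2 = (-2) mod 2 = 0; 0 = 1 — FAILS

Because a single integer refutes it, the statement is false.

Answer: False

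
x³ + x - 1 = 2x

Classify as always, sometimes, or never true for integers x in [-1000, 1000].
Track d = LHS − RHS over the integers in [-1000, 1000]. Equality would need d = 0, but d changes sign only between consecutive integers, jumping over 0:
x = 1: LHS = 1³ + 1 - 1 = 1, RHS = 2·1 = 2; 1 = 2 — FAILS  (d = -1)
x = 2: LHS = 2³ + 2 - 1 = 9, RHS = 2·2 = 4; 9 = 4 — FAILS  (d = 5)
Away from these crossings d keeps a constant sign, and checking every integer in [-1000, 1000] confirms d ≠ 0 throughout. Hence the two sides are never equal, so the claimed relation (=) fails for every integer in [-1000, 1000].

No integer in the range satisfies it.

Answer: Never true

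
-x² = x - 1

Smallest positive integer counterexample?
Testing positive integers:
x = 1: LHS = -1² = -1, RHS = 1 - 1 = 0; -1 = 0 — FAILS  ← smallest positive counterexample

Answer: x = 1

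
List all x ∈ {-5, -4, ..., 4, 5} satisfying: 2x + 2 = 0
Holds for: {-1}
Fails for: {-5, -4, -3, -2, 0, 1, 2, 3, 4, 5}

Answer: {-1}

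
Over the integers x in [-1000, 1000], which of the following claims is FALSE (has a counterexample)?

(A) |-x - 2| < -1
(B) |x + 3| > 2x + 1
(A) x = 0: LHS = |-0 - 2| = |-2| = 2; 2 < -1 — FAILS
(B) x = 2: LHS = |2 + 3| = |5| = 5, RHS = 2·2 + 1 = 5; 5 > 5 — FAILS

Answer: Both A and B are false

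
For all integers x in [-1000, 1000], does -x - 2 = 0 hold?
The claim fails at x = 0:
x = 0: LHS = -0 - 2 = -2; -2 = 0 — FAILS

Because a single integer refutes it, the statement is false.

Answer: False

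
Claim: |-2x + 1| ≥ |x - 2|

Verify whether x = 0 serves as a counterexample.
Substitute x = 0 into the relation:
x = 0: LHS = |-2·0 + 1| = |1| = 1, RHS = |0 - 2| = |-2| = 2; 1 ≥ 2 — FAILS

Since the claim fails at x = 0, this value is a counterexample.

Answer: Yes, x = 0 is a counterexample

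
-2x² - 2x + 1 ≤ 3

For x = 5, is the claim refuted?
Substitute x = 5 into the relation:
x = 5: LHS = -2·5² - 2·5 + 1 = -59; -59 ≤ 3 — holds

The relation holds at x = 5, so it is not a counterexample.

Answer: No, x = 5 is not a counterexample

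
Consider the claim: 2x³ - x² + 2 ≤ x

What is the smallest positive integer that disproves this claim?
Testing positive integers:
x = 1: LHS = 2·1³ - 1² + 2 = 3; 3 ≤ 1 — FAILS  ← smallest positive counterexample

Answer: x = 1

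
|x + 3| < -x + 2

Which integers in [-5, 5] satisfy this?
Holds for: {-5, -4, -3, -2, -1}
Fails for: {0, 1, 2, 3, 4, 5}

Answer: {-5, -4, -3, -2, -1}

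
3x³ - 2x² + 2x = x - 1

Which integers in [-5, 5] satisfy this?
Track d = LHS − RHS over the integers in [-5, 5]. Equality would need d = 0, but d changes sign only between consecutive integers, jumping over 0:
x = -1: LHS = 3·(-1)³ - 2·(-1)² + 2·(-1) = -7, RHS = (-1) - 1 = -2; -7 = -2 — FAILS  (d = -5)
x = 0: LHS = 3·0³ - 2·0² + 2·0 = 0, RHS = 0 - 1 = -1; 0 = -1 — FAILS  (d = 1)
Away from these crossings d keeps a constant sign, and checking every integer in [-5, 5] confirms d ≠ 0 throughout. Hence the two sides are never equal, so the claimed relation (=) fails for every integer in [-5, 5].

Answer: None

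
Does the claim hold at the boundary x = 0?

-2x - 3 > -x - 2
x = 0: LHS = -2·0 - 3 = -3, RHS = -0 - 2 = -2; -3 > -2 — FAILS

The relation fails at x = 0, so x = 0 is a counterexample.

Answer: No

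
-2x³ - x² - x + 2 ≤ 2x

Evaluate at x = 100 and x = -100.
x = 100: LHS = -2·100³ - 100² - 100 + 2 = -2010098, RHS = 2·100 = 200; -2010098 ≤ 200 — holds
x = -100: LHS = -2·(-100)³ - (-100)² - (-100) + 2 = 1990102, RHS = 2·(-100) = -200; 1990102 ≤ -200 — FAILS

Answer: Partially: holds for x = 100, fails for x = -100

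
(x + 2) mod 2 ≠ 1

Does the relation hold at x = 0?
x = 0: LHS = (0 + 2) mod 2 = 2 mod 2 = 0; 0 ≠ 1 — holds

The relation is satisfied at x = 0.

Answer: Yes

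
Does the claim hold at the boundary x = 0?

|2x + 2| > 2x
x = 0: LHS = |2·0 + 2| = |2| = 2, RHS = 2·0 = 0; 2 > 0 — holds

The relation is satisfied at x = 0.

Answer: Yes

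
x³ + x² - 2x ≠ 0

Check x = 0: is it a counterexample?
Substitute x = 0 into the relation:
x = 0: LHS = 0³ + 0² - 2·0 = 0; 0 ≠ 0 — FAILS

Since the claim fails at x = 0, this value is a counterexample.

Answer: Yes, x = 0 is a counterexample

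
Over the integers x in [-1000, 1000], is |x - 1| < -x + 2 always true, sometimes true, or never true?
Holds at x = 0: LHS = |0 - 1| = |-1| = 1, RHS = -0 + 2 = 2; 1 < 2 — holds
Fails at x = 2: LHS = |2 - 1| = |1| = 1, RHS = -2 + 2 = 0; 1 < 0 — FAILS
It is satisfied by some integers in the range but not all.

Answer: Sometimes true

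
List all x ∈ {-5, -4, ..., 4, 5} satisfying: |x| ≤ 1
Holds for: {-1, 0, 1}
Fails for: {-5, -4, -3, -2, 2, 3, 4, 5}

Answer: {-1, 0, 1}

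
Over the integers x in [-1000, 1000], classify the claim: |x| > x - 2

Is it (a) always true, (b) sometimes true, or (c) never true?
Over all integers in [-1000, 1000], LHS − RHS is smallest at x = 0, where it equals 2:
x = 0: LHS = |0| = 0, RHS = 0 - 2 = -2; 0 > -2 — holds
At the ends of the range:
x = -1000: LHS = |-1000| = 1000, RHS = (-1000) - 2 = -1002; 1000 > -1002 — holds
x = 1000: LHS = |1000| = 1000, RHS = 1000 - 2 = 998; 1000 > 998 — holds
Hence LHS − RHS is never zero or negative, i.e. LHS > RHS throughout, so the relation holds for every integer in [-1000, 1000].

No counterexample exists.

Answer: Always true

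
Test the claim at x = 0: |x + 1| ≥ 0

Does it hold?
x = 0: LHS = |0 + 1| = |1| = 1; 1 ≥ 0 — holds

The relation is satisfied at x = 0.

Answer: Yes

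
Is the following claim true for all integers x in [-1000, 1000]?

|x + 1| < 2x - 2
The claim fails at x = 0:
x = 0: LHS = |0 + 1| = |1| = 1, RHS = 2·0 - 2 = -2; 1 < -2 — FAILS

Because a single integer refutes it, the statement is false.

Answer: False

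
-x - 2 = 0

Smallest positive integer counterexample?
Testing positive integers:
x = 1: LHS = -1 - 2 = -3; -3 = 0 — FAILS  ← smallest positive counterexample

Answer: x = 1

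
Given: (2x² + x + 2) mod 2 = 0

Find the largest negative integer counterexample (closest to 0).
Testing negative integers from -1 downward:
x = -1: LHS = (2·(-1)² + (-1) + 2) mod 2 = 3 mod 2 = 1; 1 = 0 — FAILS  ← closest negative counterexample to 0

Answer: x = -1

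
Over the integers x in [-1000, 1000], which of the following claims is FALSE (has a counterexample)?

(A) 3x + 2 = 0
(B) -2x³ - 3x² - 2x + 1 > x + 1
(A) x = 0: LHS = 3·0 + 2 = 2; 2 = 0 — FAILS
(B) x = 0: LHS = -2·0³ - 3·0² - 2·0 + 1 = 1, RHS = 0 + 1 = 1; 1 > 1 — FAILS

Answer: Both A and B are false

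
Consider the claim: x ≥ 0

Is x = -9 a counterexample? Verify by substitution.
Substitute x = -9 into the relation:
x = -9: -9 ≥ 0 — FAILS

Since the claim fails at x = -9, this value is a counterexample.

Answer: Yes, x = -9 is a counterexample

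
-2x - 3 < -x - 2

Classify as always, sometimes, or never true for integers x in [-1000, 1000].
Holds at x = 0: LHS = -2·0 - 3 = -3, RHS = -0 - 2 = -2; -3 < -2 — holds
Fails at x = -1: LHS = -2·(-1) - 3 = -1, RHS = -(-1) - 2 = -1; -1 < -1 — FAILS
It is satisfied by some integers in the range but not all.

Answer: Sometimes true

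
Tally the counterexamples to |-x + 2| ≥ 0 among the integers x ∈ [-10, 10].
An absolute value is never negative, so the left side is ≥ 0 for every x, while the right side is 0. Tightest case in [-10, 10] is x = 2:
x = 2: LHS = |-2 + 2| = |0| = 0; 0 ≥ 0 — holds
Hence LHS − RHS is never negative, i.e. LHS ≥ RHS throughout, so the relation holds for every integer in [-10, 10].

No counterexample appears in that range.

Answer: 0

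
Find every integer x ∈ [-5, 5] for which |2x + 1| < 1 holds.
Over all integers in [-5, 5], LHS − RHS is smallest at x = 0, where it equals 0:
x = 0: LHS = |2·0 + 1| = |1| = 1; 1 < 1 — FAILS
At the ends of the range:
x = -5: LHS = |2·(-5) + 1| = |-9| = 9; 9 < 1 — FAILS
x = 5: LHS = |2·5 + 1| = |11| = 11; 11 < 1 — FAILS
Hence LHS − RHS is never negative, i.e. LHS ≥ RHS throughout, so the claimed relation (<) fails for every integer in [-5, 5].

Answer: None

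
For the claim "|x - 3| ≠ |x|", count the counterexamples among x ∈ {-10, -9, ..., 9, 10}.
Track d = LHS − RHS over the integers in [-10, 10]. Equality would need d = 0, but d changes sign only between consecutive integers, jumping over 0:
x = 1: LHS = |1 - 3| = |-2| = 2, RHS = |1| = 1; 2 ≠ 1 — holds  (d = 1)
x = 2: LHS = |2 - 3| = |-1| = 1, RHS = |2| = 2; 1 ≠ 2 — holds  (d = -1)
Away from these crossings d keeps a constant sign, and checking every integer in [-10, 10] confirms d ≠ 0 throughout. Hence the two sides are never equal, so the relation holds for every integer in [-10, 10].

No counterexample appears in that range.

Answer: 0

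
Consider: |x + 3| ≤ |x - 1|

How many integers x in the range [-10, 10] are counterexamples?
Counterexamples in [-10, 10]: {0, 1, 2, 3, 4, 5, 6, 7, 8, 9, 10}.

Counting them gives 11 values.

Answer: 11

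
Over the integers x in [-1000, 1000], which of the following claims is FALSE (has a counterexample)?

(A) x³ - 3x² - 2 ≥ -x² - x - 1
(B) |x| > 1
(A) x = 0: LHS = 0³ - 3·0² - 2 = -2, RHS = -0² - 0 - 1 = -1; -2 ≥ -1 — FAILS
(B) x = 0: LHS = |0| = 0; 0 > 1 — FAILS

Answer: Both A and B are false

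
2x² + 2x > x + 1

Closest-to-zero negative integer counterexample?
Testing negative integers from -1 downward:
x = -1: LHS = 2·(-1)² + 2·(-1) = 0, RHS = (-1) + 1 = 0; 0 > 0 — FAILS  ← closest negative counterexample to 0

Answer: x = -1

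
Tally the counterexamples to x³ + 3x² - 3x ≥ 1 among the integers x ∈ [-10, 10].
Counterexamples in [-10, 10]: {-10, -9, -8, -7, -6, -5, -4, 0}.

Counting them gives 8 values.

Answer: 8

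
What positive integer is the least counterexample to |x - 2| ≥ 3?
Testing positive integers:
x = 1: LHS = |1 - 2| = |-1| = 1; 1 ≥ 3 — FAILS  ← smallest positive counterexample

Answer: x = 1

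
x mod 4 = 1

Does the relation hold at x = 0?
x = 0: LHS = 0 mod 4 = 0; 0 = 1 — FAILS

The relation fails at x = 0, so x = 0 is a counterexample.

Answer: No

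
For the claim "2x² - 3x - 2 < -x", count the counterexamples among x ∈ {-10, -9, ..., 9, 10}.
Counterexamples in [-10, 10]: {-10, -9, -8, -7, -6, -5, -4, -3, -2, -1, 2, 3, 4, 5, 6, 7, 8, 9, 10}.

Counting them gives 19 values.

Answer: 19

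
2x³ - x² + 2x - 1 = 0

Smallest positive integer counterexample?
Testing positive integers:
x = 1: LHS = 2·1³ - 1² + 2·1 - 1 = 2; 2 = 0 — FAILS  ← smallest positive counterexample

Answer: x = 1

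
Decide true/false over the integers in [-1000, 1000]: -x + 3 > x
The claim fails at x = 2:
x = 2: LHS = -2 + 3 = 1; 1 > 2 — FAILS

Because a single integer refutes it, the statement is false.

Answer: False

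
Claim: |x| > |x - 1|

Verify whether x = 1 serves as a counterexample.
Substitute x = 1 into the relation:
x = 1: LHS = |1| = 1, RHS = |1 - 1| = |0| = 0; 1 > 0 — holds

The claim holds here, so x = 1 is not a counterexample. (A counterexample exists elsewhere, e.g. x = 0.)

Answer: No, x = 1 is not a counterexample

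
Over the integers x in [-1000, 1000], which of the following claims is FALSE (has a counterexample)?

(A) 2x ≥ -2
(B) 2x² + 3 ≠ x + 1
(A) x = -2: LHS = 2·(-2) = -4; -4 ≥ -2 — FAILS

(B) Over all integers in [-1000, 1000], LHS − RHS is always positive; it is smallest at x = 0, where it equals 2:
x = 0: LHS = 2·0² + 3 = 3, RHS = 0 + 1 = 1; 3 ≠ 1 — holds
At the ends of the range:
x = -1000: LHS = 2·(-1000)² + 3 = 2000003, RHS = (-1000) + 1 = -999; 2000003 ≠ -999 — holds
x = 1000: LHS = 2·1000² + 3 = 2000003, RHS = 1000 + 1 = 1001; 2000003 ≠ 1001 — holds
Hence LHS − RHS is never 0, i.e. the two sides are never equal, so the relation holds for every integer in [-1000, 1000].

Only (A) has a counterexample.

Answer: A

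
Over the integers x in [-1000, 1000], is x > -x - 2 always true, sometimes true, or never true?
Holds at x = 0: RHS = -0 - 2 = -2; 0 > -2 — holds
Fails at x = -1: RHS = -(-1) - 2 = -1; -1 > -1 — FAILS
It is satisfied by some integers in the range but not all.

Answer: Sometimes true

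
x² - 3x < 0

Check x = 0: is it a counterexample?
Substitute x = 0 into the relation:
x = 0: LHS = 0² - 3·0 = 0; 0 < 0 — FAILS

Since the claim fails at x = 0, this value is a counterexample.

Answer: Yes, x = 0 is a counterexample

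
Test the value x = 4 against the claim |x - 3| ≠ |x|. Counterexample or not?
Substitute x = 4 into the relation:
x = 4: LHS = |4 - 3| = |1| = 1, RHS = |4| = 4; 1 ≠ 4 — holds

The relation holds at x = 4, so it is not a counterexample.

Answer: No, x = 4 is not a counterexample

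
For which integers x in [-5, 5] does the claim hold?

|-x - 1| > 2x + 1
Holds for: {-5, -4, -3, -2, -1}
Fails for: {0, 1, 2, 3, 4, 5}

Answer: {-5, -4, -3, -2, -1}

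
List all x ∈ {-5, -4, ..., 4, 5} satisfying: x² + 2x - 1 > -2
Holds for: {-5, -4, -3, -2, 0, 1, 2, 3, 4, 5}
Fails for: {-1}

Answer: {-5, -4, -3, -2, 0, 1, 2, 3, 4, 5}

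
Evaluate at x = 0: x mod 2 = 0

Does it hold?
x = 0: LHS = 0 mod 2 = 0; 0 = 0 — holds

The relation is satisfied at x = 0.

Answer: Yes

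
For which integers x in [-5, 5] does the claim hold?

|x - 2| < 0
An absolute value is never negative, so the left side is ≥ 0 for every x, while the right side is 0. Tightest case in [-5, 5] is x = 2:
x = 2: LHS = |2 - 2| = |0| = 0; 0 < 0 — FAILS
Hence LHS − RHS is never negative, i.e. LHS ≥ RHS throughout, so the claimed relation (<) fails for every integer in [-5, 5].

Answer: None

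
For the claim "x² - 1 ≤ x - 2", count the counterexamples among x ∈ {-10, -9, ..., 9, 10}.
Counterexamples in [-10, 10]: {-10, -9, -8, -7, -6, -5, -4, -3, -2, -1, 0, 1, 2, 3, 4, 5, 6, 7, 8, 9, 10}.

Counting them gives 21 values.

Answer: 21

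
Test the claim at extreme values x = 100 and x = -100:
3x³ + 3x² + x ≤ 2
x = 100: LHS = 3·100³ + 3·100² + 100 = 3030100; 3030100 ≤ 2 — FAILS
x = -100: LHS = 3·(-100)³ + 3·(-100)² + (-100) = -2970100; -2970100 ≤ 2 — holds

Answer: Partially: fails for x = 100, holds for x = -100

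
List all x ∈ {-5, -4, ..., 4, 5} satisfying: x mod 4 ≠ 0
Holds for: {-5, -3, -2, -1, 1, 2, 3, 5}
Fails for: {-4, 0, 4}

Answer: {-5, -3, -2, -1, 1, 2, 3, 5}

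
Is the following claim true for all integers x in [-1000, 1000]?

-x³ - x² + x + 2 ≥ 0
The claim fails at x = 2:
x = 2: LHS = -2³ - 2² + 2 + 2 = -8; -8 ≥ 0 — FAILS

Because a single integer refutes it, the statement is false.

Answer: False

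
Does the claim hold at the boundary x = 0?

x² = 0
x = 0: LHS = 0² = 0; 0 = 0 — holds

The relation is satisfied at x = 0.

Answer: Yes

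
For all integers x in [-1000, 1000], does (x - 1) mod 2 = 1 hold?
The claim fails at x = 1:
x = 1: LHS = (1 - 1) mod 2 = 0 mod 2 = 0; 0 = 1 — FAILS

Because a single integer refutes it, the statement is false.

Answer: False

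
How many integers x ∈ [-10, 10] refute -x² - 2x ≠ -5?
Track d = LHS − RHS over the integers in [-10, 10]. Equality would need d = 0, but d changes sign only between consecutive integers, jumping over 0:
x = -4: LHS = -(-4)² - 2·(-4) = -8; -8 ≠ -5 — holds  (d = -3)
x = -3: LHS = -(-3)² - 2·(-3) = -3; -3 ≠ -5 — holds  (d = 2)
x = 1: LHS = -1² - 2·1 = -3; -3 ≠ -5 — holds  (d = 2)
x = 2: LHS = -2² - 2·2 = -8; -8 ≠ -5 — holds  (d = -3)
Away from these crossings d keeps a constant sign, and checking every integer in [-10, 10] confirms d ≠ 0 throughout. Hence the two sides are never equal, so the relation holds for every integer in [-10, 10].

No counterexample appears in that range.

Answer: 0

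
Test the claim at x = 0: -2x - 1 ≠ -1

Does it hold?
x = 0: LHS = -2·0 - 1 = -1; -1 ≠ -1 — FAILS

The relation fails at x = 0, so x = 0 is a counterexample.

Answer: No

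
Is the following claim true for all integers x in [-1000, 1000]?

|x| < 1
The claim fails at x = 1:
x = 1: LHS = |1| = 1; 1 < 1 — FAILS

Because a single integer refutes it, the statement is false.

Answer: False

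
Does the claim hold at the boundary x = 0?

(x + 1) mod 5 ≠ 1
x = 0: LHS = (0 + 1) mod 5 = 1 mod 5 = 1; 1 ≠ 1 — FAILS

The relation fails at x = 0, so x = 0 is a counterexample.

Answer: No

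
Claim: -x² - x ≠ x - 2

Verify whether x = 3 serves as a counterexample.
Substitute x = 3 into the relation:
x = 3: LHS = -3² - 3 = -12, RHS = 3 - 2 = 1; -12 ≠ 1 — holds

The relation holds at x = 3, so it is not a counterexample.

Answer: No, x = 3 is not a counterexample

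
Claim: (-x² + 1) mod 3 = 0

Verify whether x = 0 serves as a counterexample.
Substitute x = 0 into the relation:
x = 0: LHS = (-0² + 1) mod 3 = 1 mod 3 = 1; 1 = 0 — FAILS

Since the claim fails at x = 0, this value is a counterexample.

Answer: Yes, x = 0 is a counterexample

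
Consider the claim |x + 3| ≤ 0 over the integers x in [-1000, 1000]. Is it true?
The claim fails at x = 0:
x = 0: LHS = |0 + 3| = |3| = 3; 3 ≤ 0 — FAILS

Because a single integer refutes it, the statement is false.

Answer: False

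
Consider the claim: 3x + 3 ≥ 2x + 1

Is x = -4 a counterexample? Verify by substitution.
Substitute x = -4 into the relation:
x = -4: LHS = 3·(-4) + 3 = -9, RHS = 2·(-4) + 1 = -7; -9 ≥ -7 — FAILS

Since the claim fails at x = -4, this value is a counterexample.

Answer: Yes, x = -4 is a counterexample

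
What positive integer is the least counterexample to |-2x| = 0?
Testing positive integers:
x = 1: LHS = |-2·1| = |-2| = 2; 2 = 0 — FAILS  ← smallest positive counterexample

Answer: x = 1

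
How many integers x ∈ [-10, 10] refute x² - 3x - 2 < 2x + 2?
Counterexamples in [-10, 10]: {-10, -9, -8, -7, -6, -5, -4, -3, -2, -1, 6, 7, 8, 9, 10}.

Counting them gives 15 values.

Answer: 15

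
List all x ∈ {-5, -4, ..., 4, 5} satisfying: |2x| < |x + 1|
Holds for: {0}
Fails for: {-5, -4, -3, -2, -1, 1, 2, 3, 4, 5}

Answer: {0}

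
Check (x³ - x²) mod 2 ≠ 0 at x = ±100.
x = 100: LHS = (100³ - 100²) mod 2 = 990000 mod 2 = 0; 0 ≠ 0 — FAILS
x = -100: LHS = ((-100)³ - (-100)²) mod 2 = (-1010000) mod 2 = 0; 0 ≠ 0 — FAILS

Answer: No, fails for both x = 100 and x = -100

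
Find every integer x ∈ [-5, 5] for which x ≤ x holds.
Over all integers in [-5, 5], LHS − RHS is largest at x = 0, where it equals 0:
x = 0: 0 ≤ 0 — holds
At the ends of the range:
x = -5: -5 ≤ -5 — holds
x = 5: 5 ≤ 5 — holds
Hence LHS − RHS is never positive, i.e. LHS ≤ RHS throughout, so the relation holds for every integer in [-5, 5].

Answer: All integers in [-5, 5]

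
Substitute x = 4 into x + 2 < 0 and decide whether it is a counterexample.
Substitute x = 4 into the relation:
x = 4: LHS = 4 + 2 = 6; 6 < 0 — FAILS

Since the claim fails at x = 4, this value is a counterexample.

Answer: Yes, x = 4 is a counterexample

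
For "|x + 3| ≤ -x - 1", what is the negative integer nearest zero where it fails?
Testing negative integers from -1 downward:
x = -1: LHS = |(-1) + 3| = |2| = 2, RHS = -(-1) - 1 = 0; 2 ≤ 0 — FAILS  ← closest negative counterexample to 0

Answer: x = -1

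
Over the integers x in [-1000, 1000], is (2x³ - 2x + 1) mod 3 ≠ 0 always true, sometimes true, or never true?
For a polynomial with integer coefficients, its value mod 3 depends only on x mod 3, so it suffices to check one representative of each residue class, x = 0, 1, 2:
x = 0: LHS = (2·0³ - 2·0 + 1) mod 3 = 1 mod 3 = 1; 1 ≠ 0 — holds
x = 1: LHS = (2·1³ - 2·1 + 1) mod 3 = 1 mod 3 = 1; 1 ≠ 0 — holds
x = 2: LHS = (2·2³ - 2·2 + 1) mod 3 = 13 mod 3 = 1; 1 ≠ 0 — holds
The relation holds in every residue class, so the relation holds for every integer in [-1000, 1000].

No counterexample exists.

Answer: Always true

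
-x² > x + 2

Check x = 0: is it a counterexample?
Substitute x = 0 into the relation:
x = 0: LHS = -0² = 0, RHS = 0 + 2 = 2; 0 > 2 — FAILS

Since the claim fails at x = 0, this value is a counterexample.

Answer: Yes, x = 0 is a counterexample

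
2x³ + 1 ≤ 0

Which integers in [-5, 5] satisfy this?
Holds for: {-5, -4, -3, -2, -1}
Fails for: {0, 1, 2, 3, 4, 5}

Answer: {-5, -4, -3, -2, -1}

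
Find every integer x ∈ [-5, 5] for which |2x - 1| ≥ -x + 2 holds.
Holds for: {-5, -4, -3, -2, -1, 1, 2, 3, 4, 5}
Fails for: {0}

Answer: {-5, -4, -3, -2, -1, 1, 2, 3, 4, 5}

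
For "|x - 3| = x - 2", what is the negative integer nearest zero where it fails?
Testing negative integers from -1 downward:
x = -1: LHS = |(-1) - 3| = |-4| = 4, RHS = (-1) - 2 = -3; 4 = -3 — FAILS  ← closest negative counterexample to 0

Answer: x = -1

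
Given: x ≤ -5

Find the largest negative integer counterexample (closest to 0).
Testing negative integers from -1 downward:
x = -1: -1 ≤ -5 — FAILS  ← closest negative counterexample to 0

Answer: x = -1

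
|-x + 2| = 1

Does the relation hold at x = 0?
x = 0: LHS = |-0 + 2| = |2| = 2; 2 = 1 — FAILS

The relation fails at x = 0, so x = 0 is a counterexample.

Answer: No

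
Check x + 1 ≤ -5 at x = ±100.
x = 100: LHS = 100 + 1 = 101; 101 ≤ -5 — FAILS
x = -100: LHS = (-100) + 1 = -99; -99 ≤ -5 — holds

Answer: Partially: fails for x = 100, holds for x = -100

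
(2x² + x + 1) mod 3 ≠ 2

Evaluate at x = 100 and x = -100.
x = 100: LHS = (2·100² + 100 + 1) mod 3 = 20101 mod 3 = 1; 1 ≠ 2 — holds
x = -100: LHS = (2·(-100)² + (-100) + 1) mod 3 = 19901 mod 3 = 2; 2 ≠ 2 — FAILS

Answer: Partially: holds for x = 100, fails for x = -100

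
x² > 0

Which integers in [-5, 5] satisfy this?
Holds for: {-5, -4, -3, -2, -1, 1, 2, 3, 4, 5}
Fails for: {0}

Answer: {-5, -4, -3, -2, -1, 1, 2, 3, 4, 5}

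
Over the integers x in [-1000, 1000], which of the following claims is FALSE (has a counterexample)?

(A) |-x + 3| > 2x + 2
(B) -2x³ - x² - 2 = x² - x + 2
(A) x = 1: LHS = |-1 + 3| = |2| = 2, RHS = 2·1 + 2 = 4; 2 > 4 — FAILS
(B) x = 0: LHS = -2·0³ - 0² - 2 = -2, RHS = 0² - 0 + 2 = 2; -2 = 2 — FAILS

Answer: Both A and B are false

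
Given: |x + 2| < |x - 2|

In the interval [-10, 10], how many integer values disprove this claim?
Counterexamples in [-10, 10]: {0, 1, 2, 3, 4, 5, 6, 7, 8, 9, 10}.

Counting them gives 11 values.

Answer: 11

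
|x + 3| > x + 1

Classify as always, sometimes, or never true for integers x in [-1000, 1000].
Over all integers in [-1000, 1000], LHS − RHS is smallest at x = 0, where it equals 2:
x = 0: LHS = |0 + 3| = |3| = 3, RHS = 0 + 1 = 1; 3 > 1 — holds
At the ends of the range:
x = -1000: LHS = |(-1000) + 3| = |-997| = 997, RHS = (-1000) + 1 = -999; 997 > -999 — holds
x = 1000: LHS = |1000 + 3| = |1003| = 1003, RHS = 1000 + 1 = 1001; 1003 > 1001 — holds
Hence LHS − RHS is never zero or negative, i.e. LHS > RHS throughout, so the relation holds for every integer in [-1000, 1000].

No counterexample exists.

Answer: Always true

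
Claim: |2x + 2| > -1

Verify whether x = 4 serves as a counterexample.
Substitute x = 4 into the relation:
x = 4: LHS = |2·4 + 2| = |10| = 10; 10 > -1 — holds

The relation holds at x = 4, so it is not a counterexample.

Answer: No, x = 4 is not a counterexample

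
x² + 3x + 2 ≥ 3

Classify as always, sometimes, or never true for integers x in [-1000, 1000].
Holds at x = 1: LHS = 1² + 3·1 + 2 = 6; 6 ≥ 3 — holds
Fails at x = 0: LHS = 0² + 3·0 + 2 = 2; 2 ≥ 3 — FAILS
It is satisfied by some integers in the range but not all.

Answer: Sometimes true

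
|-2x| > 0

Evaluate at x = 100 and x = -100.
x = 100: LHS = |-2·100| = |-200| = 200; 200 > 0 — holds
x = -100: LHS = |-2·(-100)| = |200| = 200; 200 > 0 — holds

Answer: Yes, holds for both x = 100 and x = -100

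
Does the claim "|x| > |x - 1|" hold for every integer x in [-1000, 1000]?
The claim fails at x = 0:
x = 0: LHS = |0| = 0, RHS = |0 - 1| = |-1| = 1; 0 > 1 — FAILS

Because a single integer refutes it, the statement is false.

Answer: False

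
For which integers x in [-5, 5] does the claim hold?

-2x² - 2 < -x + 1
Over all integers in [-5, 5], LHS − RHS is largest at x = 0, where it equals -3:
x = 0: LHS = -2·0² - 2 = -2, RHS = -0 + 1 = 1; -2 < 1 — holds
At the ends of the range:
x = -5: LHS = -2·(-5)² - 2 = -52, RHS = -(-5) + 1 = 6; -52 < 6 — holds
x = 5: LHS = -2·5² - 2 = -52, RHS = -5 + 1 = -4; -52 < -4 — holds
Hence LHS − RHS is never zero or positive, i.e. LHS < RHS throughout, so the relation holds for every integer in [-5, 5].

Answer: All integers in [-5, 5]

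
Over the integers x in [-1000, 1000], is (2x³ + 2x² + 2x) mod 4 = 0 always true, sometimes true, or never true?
Holds at x = 0: LHS = (2·0³ + 2·0² + 2·0) mod 4 = 0 mod 4 = 0; 0 = 0 — holds
Fails at x = 1: LHS = (2·1³ + 2·1² + 2·1) mod 4 = 6 mod 4 = 2; 2 = 0 — FAILS
It is satisfied by some integers in the range but not all.

Answer: Sometimes true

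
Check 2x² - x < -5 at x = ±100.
x = 100: LHS = 2·100² - 100 = 19900; 19900 < -5 — FAILS
x = -100: LHS = 2·(-100)² - (-100) = 20100; 20100 < -5 — FAILS

Answer: No, fails for both x = 100 and x = -100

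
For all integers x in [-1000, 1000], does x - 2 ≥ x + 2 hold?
The claim fails at x = 0:
x = 0: LHS = 0 - 2 = -2, RHS = 0 + 2 = 2; -2 ≥ 2 — FAILS

Because a single integer refutes it, the statement is false.

Answer: False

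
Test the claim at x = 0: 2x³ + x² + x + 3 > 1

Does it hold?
x = 0: LHS = 2·0³ + 0² + 0 + 3 = 3; 3 > 1 — holds

The relation is satisfied at x = 0.

Answer: Yes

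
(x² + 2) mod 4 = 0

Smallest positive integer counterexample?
Testing positive integers:
x = 1: LHS = (1² + 2) mod 4 = 3 mod 4 = 3; 3 = 0 — FAILS  ← smallest positive counterexample

Answer: x = 1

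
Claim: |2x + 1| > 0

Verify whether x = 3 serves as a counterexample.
Substitute x = 3 into the relation:
x = 3: LHS = |2·3 + 1| = |7| = 7; 7 > 0 — holds

The relation holds at x = 3, so it is not a counterexample.

Answer: No, x = 3 is not a counterexample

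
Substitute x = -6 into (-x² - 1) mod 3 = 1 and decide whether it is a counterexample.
Substitute x = -6 into the relation:
x = -6: LHS = (-(-6)² - 1) mod 3 = (-37) mod 3 = 2; 2 = 1 — FAILS

Since the claim fails at x = -6, this value is a counterexample.

Answer: Yes, x = -6 is a counterexample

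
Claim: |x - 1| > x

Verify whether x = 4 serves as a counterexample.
Substitute x = 4 into the relation:
x = 4: LHS = |4 - 1| = |3| = 3; 3 > 4 — FAILS

Since the claim fails at x = 4, this value is a counterexample.

Answer: Yes, x = 4 is a counterexample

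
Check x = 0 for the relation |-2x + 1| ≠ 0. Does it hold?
x = 0: LHS = |-2·0 + 1| = |1| = 1; 1 ≠ 0 — holds

The relation is satisfied at x = 0.

Answer: Yes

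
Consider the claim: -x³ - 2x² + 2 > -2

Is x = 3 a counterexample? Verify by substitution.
Substitute x = 3 into the relation:
x = 3: LHS = -3³ - 2·3² + 2 = -43; -43 > -2 — FAILS

Since the claim fails at x = 3, this value is a counterexample.

Answer: Yes, x = 3 is a counterexample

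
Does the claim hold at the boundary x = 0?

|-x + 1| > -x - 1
x = 0: LHS = |-0 + 1| = |1| = 1, RHS = -0 - 1 = -1; 1 > -1 — holds

The relation is satisfied at x = 0.

Answer: Yes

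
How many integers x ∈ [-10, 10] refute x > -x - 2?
Counterexamples in [-10, 10]: {-10, -9, -8, -7, -6, -5, -4, -3, -2, -1}.

Counting them gives 10 values.

Answer: 10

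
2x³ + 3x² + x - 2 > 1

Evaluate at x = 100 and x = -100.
x = 100: LHS = 2·100³ + 3·100² + 100 - 2 = 2030098; 2030098 > 1 — holds
x = -100: LHS = 2·(-100)³ + 3·(-100)² + (-100) - 2 = -1970102; -1970102 > 1 — FAILS

Answer: Partially: holds for x = 100, fails for x = -100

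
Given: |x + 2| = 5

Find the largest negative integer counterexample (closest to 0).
Testing negative integers from -1 downward:
x = -1: LHS = |(-1) + 2| = |1| = 1; 1 = 5 — FAILS  ← closest negative counterexample to 0

Answer: x = -1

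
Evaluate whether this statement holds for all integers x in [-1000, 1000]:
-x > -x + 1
The claim fails at x = 0:
x = 0: LHS = -0 = 0, RHS = -0 + 1 = 1; 0 > 1 — FAILS

Because a single integer refutes it, the statement is false.

Answer: False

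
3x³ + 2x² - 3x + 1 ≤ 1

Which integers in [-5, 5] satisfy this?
Holds for: {-5, -4, -3, -2, 0}
Fails for: {-1, 1, 2, 3, 4, 5}

Answer: {-5, -4, -3, -2, 0}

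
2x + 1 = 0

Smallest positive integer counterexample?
Testing positive integers:
x = 1: LHS = 2·1 + 1 = 3; 3 = 0 — FAILS  ← smallest positive counterexample

Answer: x = 1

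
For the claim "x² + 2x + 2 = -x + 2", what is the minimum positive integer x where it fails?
Testing positive integers:
x = 1: LHS = 1² + 2·1 + 2 = 5, RHS = -1 + 2 = 1; 5 = 1 — FAILS  ← smallest positive counterexample

Answer: x = 1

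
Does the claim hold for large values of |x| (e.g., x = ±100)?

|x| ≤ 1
x = 100: LHS = |100| = 100; 100 ≤ 1 — FAILS
x = -100: LHS = |-100| = 100; 100 ≤ 1 — FAILS

Answer: No, fails for both x = 100 and x = -100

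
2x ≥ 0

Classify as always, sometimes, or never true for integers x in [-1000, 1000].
Holds at x = 0: LHS = 2·0 = 0; 0 ≥ 0 — holds
Fails at x = -1: LHS = 2·(-1) = -2; -2 ≥ 0 — FAILS
It is satisfied by some integers in the range but not all.

Answer: Sometimes true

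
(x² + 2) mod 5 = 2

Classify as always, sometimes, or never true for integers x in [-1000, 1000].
Holds at x = 0: LHS = (0² + 2) mod 5 = 2 mod 5 = 2; 2 = 2 — holds
Fails at x = 1: LHS = (1² + 2) mod 5 = 3 mod 5 = 3; 3 = 2 — FAILS
It is satisfied by some integers in the range but not all.

Answer: Sometimes true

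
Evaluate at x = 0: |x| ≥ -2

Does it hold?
x = 0: LHS = |0| = 0; 0 ≥ -2 — holds

The relation is satisfied at x = 0.

Answer: Yes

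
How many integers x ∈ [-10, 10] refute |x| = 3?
Counterexamples in [-10, 10]: {-10, -9, -8, -7, -6, -5, -4, -2, -1, 0, 1, 2, 4, 5, 6, 7, 8, 9, 10}.

Counting them gives 19 values.

Answer: 19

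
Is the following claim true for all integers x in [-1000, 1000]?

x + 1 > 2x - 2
The claim fails at x = 3:
x = 3: LHS = 3 + 1 = 4, RHS = 2·3 - 2 = 4; 4 > 4 — FAILS

Because a single integer refutes it, the statement is false.

Answer: False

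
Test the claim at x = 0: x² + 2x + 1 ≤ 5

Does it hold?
x = 0: LHS = 0² + 2·0 + 1 = 1; 1 ≤ 5 — holds

The relation is satisfied at x = 0.

Answer: Yes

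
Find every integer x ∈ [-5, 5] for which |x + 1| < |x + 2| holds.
Holds for: {-1, 0, 1, 2, 3, 4, 5}
Fails for: {-5, -4, -3, -2}

Answer: {-1, 0, 1, 2, 3, 4, 5}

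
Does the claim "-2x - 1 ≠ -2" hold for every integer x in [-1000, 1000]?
Track d = LHS − RHS over the integers in [-1000, 1000]. Equality would need d = 0, but d changes sign only between consecutive integers, jumping over 0:
x = 0: LHS = -2·0 - 1 = -1; -1 ≠ -2 — holds  (d = 1)
x = 1: LHS = -2·1 - 1 = -3; -3 ≠ -2 — holds  (d = -1)
Away from these crossings d keeps a constant sign, and checking every integer in [-1000, 1000] confirms d ≠ 0 throughout. Hence the two sides are never equal, so the relation holds for every integer in [-1000, 1000].

No counterexample exists.

Answer: True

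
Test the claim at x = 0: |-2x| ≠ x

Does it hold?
x = 0: LHS = |-2·0| = |0| = 0; 0 ≠ 0 — FAILS

The relation fails at x = 0, so x = 0 is a counterexample.

Answer: No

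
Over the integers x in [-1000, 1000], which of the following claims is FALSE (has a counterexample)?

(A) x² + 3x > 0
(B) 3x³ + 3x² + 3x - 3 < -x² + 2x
(A) x = 0: LHS = 0² + 3·0 = 0; 0 > 0 — FAILS
(B) x = 1: LHS = 3·1³ + 3·1² + 3·1 - 3 = 6, RHS = -1² + 2·1 = 1; 6 < 1 — FAILS

Answer: Both A and B are false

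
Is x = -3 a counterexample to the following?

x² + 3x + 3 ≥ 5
Substitute x = -3 into the relation:
x = -3: LHS = (-3)² + 3·(-3) + 3 = 3; 3 ≥ 5 — FAILS

Since the claim fails at x = -3, this value is a counterexample.

Answer: Yes, x = -3 is a counterexample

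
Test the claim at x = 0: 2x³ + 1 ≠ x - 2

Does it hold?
x = 0: LHS = 2·0³ + 1 = 1, RHS = 0 - 2 = -2; 1 ≠ -2 — holds

The relation is satisfied at x = 0.

Answer: Yes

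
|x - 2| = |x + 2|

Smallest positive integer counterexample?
Testing positive integers:
x = 1: LHS = |1 - 2| = |-1| = 1, RHS = |1 + 2| = |3| = 3; 1 = 3 — FAILS  ← smallest positive counterexample

Answer: x = 1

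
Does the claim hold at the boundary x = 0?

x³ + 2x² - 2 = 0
x = 0: LHS = 0³ + 2·0² - 2 = -2; -2 = 0 — FAILS

The relation fails at x = 0, so x = 0 is a counterexample.

Answer: No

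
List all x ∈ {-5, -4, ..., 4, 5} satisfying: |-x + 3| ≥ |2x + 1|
Holds for: {-4, -3, -2, -1, 0}
Fails for: {-5, 1, 2, 3, 4, 5}

Answer: {-4, -3, -2, -1, 0}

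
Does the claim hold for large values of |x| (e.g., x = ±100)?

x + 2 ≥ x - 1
x = 100: LHS = 100 + 2 = 102, RHS = 100 - 1 = 99; 102 ≥ 99 — holds
x = -100: LHS = (-100) + 2 = -98, RHS = (-100) - 1 = -101; -98 ≥ -101 — holds

Answer: Yes, holds for both x = 100 and x = -100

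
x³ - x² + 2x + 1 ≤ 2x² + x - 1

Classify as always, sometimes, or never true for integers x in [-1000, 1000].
Holds at x = -1: LHS = (-1)³ - (-1)² + 2·(-1) + 1 = -3, RHS = 2·(-1)² + (-1) - 1 = 0; -3 ≤ 0 — holds
Fails at x = 0: LHS = 0³ - 0² + 2·0 + 1 = 1, RHS = 2·0² + 0 - 1 = -1; 1 ≤ -1 — FAILS
It is satisfied by some integers in the range but not all.

Answer: Sometimes true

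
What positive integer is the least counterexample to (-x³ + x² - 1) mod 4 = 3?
Testing positive integers:
x = 1: LHS = (-1³ + 1² - 1) mod 4 = (-1) mod 4 = 3; 3 = 3 — holds
x = 2: LHS = (-2³ + 2² - 1) mod 4 = (-5) mod 4 = 3; 3 = 3 — holds
x = 3: LHS = (-3³ + 3² - 1) mod 4 = (-19) mod 4 = 1; 1 = 3 — FAILS  ← smallest positive counterexample

Answer: x = 3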